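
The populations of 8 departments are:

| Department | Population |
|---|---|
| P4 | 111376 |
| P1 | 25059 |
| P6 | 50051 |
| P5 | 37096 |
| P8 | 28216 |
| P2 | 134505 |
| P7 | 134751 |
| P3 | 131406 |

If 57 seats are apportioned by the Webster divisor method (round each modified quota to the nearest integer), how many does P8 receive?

2

Standard divisor 652460/57 ≈ 11446.667; standard quotas: P4 9.730, P1 2.189, P6 4.373, P5 3.241, P8 2.465, P2 11.751, P7 11.772, P3 11.480.
Rounding to the nearest integer gives 10, 2, 4, 3, 2, 12, 12, 11 = 56 seats, so the divisor must be adjusted.
With modified divisor 11400: modified quotas P4 9.770, P1 2.198, P6 4.390, P5 3.254, P8 2.475, P2 11.799, P7 11.820, P3 11.527.
Rounding to the nearest integer: P4 10, P1 2, P6 4, P5 3, P8 2, P2 12, P7 12, P3 12 (total 57).
P8 receives 2.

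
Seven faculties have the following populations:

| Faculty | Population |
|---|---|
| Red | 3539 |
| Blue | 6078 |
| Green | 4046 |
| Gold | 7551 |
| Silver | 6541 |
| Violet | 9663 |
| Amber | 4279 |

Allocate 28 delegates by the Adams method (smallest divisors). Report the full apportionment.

Standard divisor 41697/28 ≈ 1489.179; standard quotas: Red 2.376, Blue 4.081, Green 2.717, Gold 5.071, Silver 4.392, Violet 6.489, Amber 2.873.
Rounding up gives 3, 5, 3, 6, 5, 7, 3 = 32 seats, so the divisor must be adjusted.
With modified divisor 1700: modified quotas Red 2.082, Blue 3.575, Green 2.380, Gold 4.442, Silver 3.848, Violet 5.684, Amber 2.517.
Rounding up: Red 3, Blue 4, Green 3, Gold 5, Silver 4, Violet 6, Amber 3 (total 28).

Red=3, Blue=4, Green=3, Gold=5, Silver=4, Violet=6, Amber=3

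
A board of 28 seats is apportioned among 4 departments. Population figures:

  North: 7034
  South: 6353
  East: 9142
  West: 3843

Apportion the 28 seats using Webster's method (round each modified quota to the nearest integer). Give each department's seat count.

Standard divisor 26372/28 ≈ 941.857; standard quotas: North 7.468, South 6.745, East 9.706, West 4.080.
Rounding to the nearest integer gives North 7, South 7, East 10, West 4 — total 28, matching the house size, so no adjustment is needed.

North 7; South 7; East 10; West 4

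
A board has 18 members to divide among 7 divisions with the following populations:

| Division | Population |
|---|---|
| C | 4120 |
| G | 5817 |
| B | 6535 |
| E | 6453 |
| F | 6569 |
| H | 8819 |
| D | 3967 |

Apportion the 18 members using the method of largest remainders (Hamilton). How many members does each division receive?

The standard divisor is 42280/18 ≈ 2348.889.
Standard quotas: C 1.7540, G 2.4765, B 2.7822, E 2.7473, F 2.7966, H 3.7545, D 1.6889.
Lower quotas: C 1, G 2, B 2, E 2, F 2, H 3, D 1 (sum 13, leaving 5 seats).
Remainders in descending order: F 0.7966, B 0.7822, H 0.7545, C 0.7540, E 0.7473, D 0.6889, G 0.4765.
Largest remainders: F, B, H, C, E receive the extra seats.

C: 2, G: 2, B: 3, E: 3, F: 3, H: 4, D: 1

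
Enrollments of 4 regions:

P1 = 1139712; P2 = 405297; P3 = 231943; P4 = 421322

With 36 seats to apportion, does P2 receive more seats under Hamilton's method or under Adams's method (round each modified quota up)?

Hamilton: P1 19, P2 6, P3 4, P4 7.
Adams: P1 18, P2 7, P3 4, P4 7.
P2 gets 6 under Hamilton and 7 under Adams.

Adams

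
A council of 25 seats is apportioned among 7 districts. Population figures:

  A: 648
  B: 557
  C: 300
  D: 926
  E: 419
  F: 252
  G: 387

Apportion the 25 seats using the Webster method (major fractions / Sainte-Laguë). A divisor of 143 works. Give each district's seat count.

A 5, B 4, C 2, D 6, E 3, F 2, G 3

With modified divisor 143: modified quotas A 4.531, B 3.895, C 2.098, D 6.476, E 2.930, F 1.762, G 2.706.
Rounding to the nearest integer: A 5, B 4, C 2, D 6, E 3, F 2, G 3 (total 25).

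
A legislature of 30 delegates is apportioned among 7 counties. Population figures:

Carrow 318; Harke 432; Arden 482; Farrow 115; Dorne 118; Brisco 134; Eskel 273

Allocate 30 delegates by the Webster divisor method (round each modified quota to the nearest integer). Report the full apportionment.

Carrow=5, Harke=7, Arden=8, Farrow=2, Dorne=2, Brisco=2, Eskel=4

Standard divisor 1872/30 ≈ 62.4; standard quotas: Carrow 5.096, Harke 6.923, Arden 7.724, Farrow 1.843, Dorne 1.891, Brisco 2.147, Eskel 4.375.
Rounding to the nearest integer gives Carrow 5, Harke 7, Arden 8, Farrow 2, Dorne 2, Brisco 2, Eskel 4 — total 30, matching the house size, so no adjustment is needed.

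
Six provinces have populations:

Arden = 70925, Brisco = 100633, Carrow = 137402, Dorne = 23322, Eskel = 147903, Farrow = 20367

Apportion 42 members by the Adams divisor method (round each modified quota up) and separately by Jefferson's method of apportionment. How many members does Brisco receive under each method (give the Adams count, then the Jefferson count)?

9 and 8

Adams: Arden 6, Brisco 9, Carrow 11, Dorne 2, Eskel 12, Farrow 2.
Jefferson: Arden 6, Brisco 8, Carrow 12, Dorne 2, Eskel 13, Farrow 1.
Brisco gets 9 under Adams and 8 under Jefferson.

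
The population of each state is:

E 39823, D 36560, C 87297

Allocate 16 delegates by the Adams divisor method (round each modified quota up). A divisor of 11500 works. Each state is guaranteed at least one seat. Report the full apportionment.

E 4, D 4, C 8

With modified divisor 11500: modified quotas E 3.463, D 3.179, C 7.591.
Rounding up: E 4, D 4, C 8 (total 16).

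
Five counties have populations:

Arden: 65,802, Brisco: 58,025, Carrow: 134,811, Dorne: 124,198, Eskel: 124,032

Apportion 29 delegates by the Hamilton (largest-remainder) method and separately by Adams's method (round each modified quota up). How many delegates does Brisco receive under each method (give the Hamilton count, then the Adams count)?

3 and 4

Hamilton: Arden 4, Brisco 3, Carrow 8, Dorne 7, Eskel 7.
Adams: Arden 4, Brisco 4, Carrow 7, Dorne 7, Eskel 7.
Brisco gets 3 under Hamilton and 4 under Adams.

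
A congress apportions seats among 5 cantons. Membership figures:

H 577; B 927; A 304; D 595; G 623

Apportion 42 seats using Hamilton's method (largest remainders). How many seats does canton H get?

8

Total 3026; standard divisor 3026/42 ≈ 72.048.
Standard quotas: H 8.009, B 12.866, A 4.219, D 8.258, G 8.647.
Lower quotas: H 8, B 12, A 4, D 8, G 8 (sum 40, leaving 2 seats).
Remainders in descending order: B 0.866, G 0.647, D 0.258, A 0.219, H 0.009.
The surplus seats go to B, G.
H receives 8.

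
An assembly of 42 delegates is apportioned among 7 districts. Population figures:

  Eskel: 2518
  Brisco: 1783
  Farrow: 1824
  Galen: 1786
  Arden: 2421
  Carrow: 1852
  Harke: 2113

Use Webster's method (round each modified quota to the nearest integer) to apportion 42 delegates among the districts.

Eskel 8; Brisco 5; Farrow 5; Galen 5; Arden 7; Carrow 6; Harke 6

Standard divisor 14297/42 ≈ 340.405; standard quotas: Eskel 7.397, Brisco 5.238, Farrow 5.358, Galen 5.247, Arden 7.112, Carrow 5.441, Harke 6.207.
Rounding to the nearest integer gives 7, 5, 5, 5, 7, 5, 6 = 40 seats, so the divisor must be adjusted.
With modified divisor 334: modified quotas Eskel 7.539, Brisco 5.338, Farrow 5.461, Galen 5.347, Arden 7.249, Carrow 5.545, Harke 6.326.
Rounding to the nearest integer: Eskel 8, Brisco 5, Farrow 5, Galen 5, Arden 7, Carrow 6, Harke 6 (total 42).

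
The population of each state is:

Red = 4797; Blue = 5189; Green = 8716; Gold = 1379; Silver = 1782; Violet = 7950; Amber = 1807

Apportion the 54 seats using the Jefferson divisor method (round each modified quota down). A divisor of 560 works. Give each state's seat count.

Red=8; Blue=9; Green=15; Gold=2; Silver=3; Violet=14; Amber=3

With modified divisor 560: modified quotas Red 8.566, Blue 9.266, Green 15.564, Gold 2.462, Silver 3.182, Violet 14.196, Amber 3.227.
Rounding down: Red 8, Blue 9, Green 15, Gold 2, Silver 3, Violet 14, Amber 3 (total 54).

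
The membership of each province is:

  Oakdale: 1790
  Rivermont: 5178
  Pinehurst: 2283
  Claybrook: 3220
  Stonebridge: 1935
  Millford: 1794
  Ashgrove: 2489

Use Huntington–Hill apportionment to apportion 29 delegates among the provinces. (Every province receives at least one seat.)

Oakdale=3, Rivermont=8, Pinehurst=3, Claybrook=5, Stonebridge=3, Millford=3, Ashgrove=4

With divisor 675: modified quotas Oakdale 2.652, Rivermont 7.671, Pinehurst 3.382, Claybrook 4.770, Stonebridge 2.867, Millford 2.658, Ashgrove 3.687.
Geometric-mean thresholds: Oakdale √(2·3)=2.449, Rivermont √(7·8)=7.483, Pinehurst √(3·4)=3.464, Claybrook √(4·5)=4.472, Stonebridge √(2·3)=2.449, Millford √(2·3)=2.449, Ashgrove √(3·4)=3.464.
Each quota rounded against its threshold gives Oakdale 3, Rivermont 8, Pinehurst 3, Claybrook 5, Stonebridge 3, Millford 3, Ashgrove 4 (total 29).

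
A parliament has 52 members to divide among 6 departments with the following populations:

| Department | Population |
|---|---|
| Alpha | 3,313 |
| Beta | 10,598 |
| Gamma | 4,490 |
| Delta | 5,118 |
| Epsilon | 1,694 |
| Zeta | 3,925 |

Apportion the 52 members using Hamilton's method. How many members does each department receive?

The standard divisor is 29138/52 ≈ 560.346.
Standard quotas: Alpha 5.9124, Beta 18.9133, Gamma 8.0129, Delta 9.1336, Epsilon 3.0231, Zeta 7.0046.
Lower quotas: Alpha 5, Beta 18, Gamma 8, Delta 9, Epsilon 3, Zeta 7 (sum 50, leaving 2 seats).
Remainders in descending order: Beta 0.9133, Alpha 0.9124, Delta 0.1336, Epsilon 0.0231, Gamma 0.0129, Zeta 0.0046.
Largest remainders: Beta, Alpha receive the extra seats.

Alpha=6; Beta=19; Gamma=8; Delta=9; Epsilon=3; Zeta=7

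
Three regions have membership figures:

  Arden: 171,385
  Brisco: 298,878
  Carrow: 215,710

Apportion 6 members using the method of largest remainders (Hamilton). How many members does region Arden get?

1

Standard divisor: 685973 ÷ 6 ≈ 114328.833.
Standard quotas: Arden 1.4991, Brisco 2.6142, Carrow 1.8868.
Lower quotas: Arden 1, Brisco 2, Carrow 1 (sum 4, leaving 2 seats).
Remainders in descending order: Carrow 0.8868, Brisco 0.6142, Arden 0.4991.
Largest remainders: Carrow, Brisco receive the extra seats.
Arden receives 1.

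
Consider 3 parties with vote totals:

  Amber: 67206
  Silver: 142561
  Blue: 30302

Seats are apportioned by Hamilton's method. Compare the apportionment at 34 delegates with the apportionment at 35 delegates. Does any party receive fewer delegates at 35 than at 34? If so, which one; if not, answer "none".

none

At 34 seats: Amber 10, Silver 20, Blue 4.
At 35 seats: Amber 10, Silver 21, Blue 4.
No party's allocation decreased.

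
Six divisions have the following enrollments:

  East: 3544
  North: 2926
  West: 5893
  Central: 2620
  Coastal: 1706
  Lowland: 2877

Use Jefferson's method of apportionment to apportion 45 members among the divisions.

East=8, North=7, West=14, Central=6, Coastal=4, Lowland=6

Standard divisor 19566/45 ≈ 434.8; standard quotas: East 8.151, North 6.730, West 13.553, Central 6.026, Coastal 3.924, Lowland 6.617.
Rounding down gives 8, 6, 13, 6, 3, 6 = 42 seats, so the divisor must be adjusted.
With modified divisor 414: modified quotas East 8.560, North 7.068, West 14.234, Central 6.329, Coastal 4.121, Lowland 6.949.
Rounding down: East 8, North 7, West 14, Central 6, Coastal 4, Lowland 6 (total 45).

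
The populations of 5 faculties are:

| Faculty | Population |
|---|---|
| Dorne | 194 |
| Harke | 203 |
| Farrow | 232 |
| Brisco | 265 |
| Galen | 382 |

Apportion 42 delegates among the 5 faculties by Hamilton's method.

Total 1276; standard divisor 1276/42 ≈ 30.381.
Standard quotas: Dorne 6.386, Harke 6.682, Farrow 7.636, Brisco 8.723, Galen 12.574.
Lower quotas: Dorne 6, Harke 6, Farrow 7, Brisco 8, Galen 12 (sum 39, leaving 3 seats).
Remainders in descending order: Brisco 0.723, Harke 0.682, Farrow 0.636, Galen 0.574, Dorne 0.386.
Largest remainders: Brisco, Harke, Farrow receive the extra seats.

Dorne 6, Harke 7, Farrow 8, Brisco 9, Galen 12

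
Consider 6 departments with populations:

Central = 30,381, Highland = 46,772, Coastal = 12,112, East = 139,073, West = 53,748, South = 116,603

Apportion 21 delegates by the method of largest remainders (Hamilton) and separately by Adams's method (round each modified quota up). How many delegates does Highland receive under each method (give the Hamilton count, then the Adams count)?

Hamilton: Central 2, Highland 2, Coastal 1, East 7, West 3, South 6.
Adams: Central 2, Highland 3, Coastal 1, East 6, West 3, South 6.
Highland gets 2 under Hamilton and 3 under Adams.

2 and 3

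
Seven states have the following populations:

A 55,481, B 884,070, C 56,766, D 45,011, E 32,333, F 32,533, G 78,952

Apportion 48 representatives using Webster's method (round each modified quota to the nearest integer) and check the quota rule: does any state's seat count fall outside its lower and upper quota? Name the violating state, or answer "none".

B

Standard quotas: A 2.247, B 35.806, C 2.299, D 1.823, E 1.310, F 1.318, G 3.198.
Webster allocation: A 2, B 37, C 2, D 2, E 1, F 1, G 3.
B has quota 35.806 (lower 35, upper 36) but receives 37 — outside the quota interval.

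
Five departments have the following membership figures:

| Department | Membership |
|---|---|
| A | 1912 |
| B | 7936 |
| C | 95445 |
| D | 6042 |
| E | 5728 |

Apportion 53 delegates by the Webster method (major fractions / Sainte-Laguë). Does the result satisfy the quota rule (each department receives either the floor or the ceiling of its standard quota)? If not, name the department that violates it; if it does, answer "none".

Standard quotas: A 0.866, B 3.593, C 43.213, D 2.736, E 2.593.
Webster allocation: A 1, B 4, C 42, D 3, E 3.
C has quota 43.213 (lower 43, upper 44) but receives 42 — outside the quota interval.

C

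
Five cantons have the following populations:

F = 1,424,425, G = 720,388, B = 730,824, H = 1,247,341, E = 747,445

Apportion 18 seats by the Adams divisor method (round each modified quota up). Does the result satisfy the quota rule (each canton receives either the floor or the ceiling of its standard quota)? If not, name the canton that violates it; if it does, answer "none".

Standard quotas: F 5.264, G 2.662, B 2.701, H 4.610, E 2.762.
Adams allocation: F 5, G 3, B 3, H 4, E 3.
Every allocation lies between the lower and upper quota.

none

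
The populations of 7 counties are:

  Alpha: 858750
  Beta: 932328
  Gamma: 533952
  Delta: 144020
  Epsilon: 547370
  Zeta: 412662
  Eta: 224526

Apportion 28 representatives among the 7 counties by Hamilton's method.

Alpha: 7, Beta: 7, Gamma: 4, Delta: 1, Epsilon: 4, Zeta: 3, Eta: 2

Total 3653608; standard divisor 3653608/28 = 130486.
Standard quotas: Alpha 6.5812, Beta 7.1450, Gamma 4.0920, Delta 1.1037, Epsilon 4.1949, Zeta 3.1625, Eta 1.7207.
Lower quotas: Alpha 6, Beta 7, Gamma 4, Delta 1, Epsilon 4, Zeta 3, Eta 1 (sum 26, leaving 2 seats).
Remainders in descending order: Eta 0.7207, Alpha 0.5812, Epsilon 0.1949, Zeta 0.1625, Beta 0.1450, Delta 0.1037, Gamma 0.0920.
Largest remainders: Eta, Alpha receive the extra seats.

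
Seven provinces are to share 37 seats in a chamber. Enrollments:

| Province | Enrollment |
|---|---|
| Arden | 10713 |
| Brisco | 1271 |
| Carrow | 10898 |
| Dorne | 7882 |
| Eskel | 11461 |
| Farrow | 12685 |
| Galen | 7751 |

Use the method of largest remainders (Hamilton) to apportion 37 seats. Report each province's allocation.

Standard divisor: 62661 ÷ 37 ≈ 1693.541.
Standard quotas: Arden 6.3258, Brisco 0.7505, Carrow 6.4350, Dorne 4.6542, Eskel 6.7675, Farrow 7.4902, Galen 4.5768.
Lower quotas: Arden 6, Brisco 0, Carrow 6, Dorne 4, Eskel 6, Farrow 7, Galen 4 (sum 33, leaving 4 seats).
Remainders in descending order: Eskel 0.7675, Brisco 0.7505, Dorne 0.6542, Galen 0.5768, Farrow 0.4902, Carrow 0.4350, Arden 0.3258.
The surplus seats go to Eskel, Brisco, Dorne, Galen.

Arden 6, Brisco 1, Carrow 6, Dorne 5, Eskel 7, Farrow 7, Galen 5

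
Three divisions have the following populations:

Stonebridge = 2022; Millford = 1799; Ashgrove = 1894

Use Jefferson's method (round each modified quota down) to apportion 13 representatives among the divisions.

Stonebridge 5, Millford 4, Ashgrove 4

Standard divisor 5715/13 ≈ 439.615; standard quotas: Stonebridge 4.599, Millford 4.092, Ashgrove 4.308.
Rounding down gives 4, 4, 4 = 12 seats, so the divisor must be adjusted.
With modified divisor 400: modified quotas Stonebridge 5.055, Millford 4.497, Ashgrove 4.735.
Rounding down: Stonebridge 5, Millford 4, Ashgrove 4 (total 13).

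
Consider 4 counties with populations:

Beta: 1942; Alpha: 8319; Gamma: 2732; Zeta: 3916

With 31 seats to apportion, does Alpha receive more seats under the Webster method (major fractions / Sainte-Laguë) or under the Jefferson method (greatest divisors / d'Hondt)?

Webster: Beta 4, Alpha 15, Gamma 5, Zeta 7.
Jefferson: Beta 3, Alpha 16, Gamma 5, Zeta 7.
Alpha gets 15 under Webster and 16 under Jefferson.

Jefferson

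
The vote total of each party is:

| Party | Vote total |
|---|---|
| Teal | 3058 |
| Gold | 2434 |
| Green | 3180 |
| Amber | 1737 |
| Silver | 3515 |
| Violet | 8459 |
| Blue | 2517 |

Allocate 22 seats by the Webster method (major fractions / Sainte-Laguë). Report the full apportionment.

Standard divisor 24900/22 ≈ 1131.818; standard quotas: Teal 2.702, Gold 2.151, Green 2.810, Amber 1.535, Silver 3.106, Violet 7.474, Blue 2.224.
Rounding to the nearest integer gives Teal 3, Gold 2, Green 3, Amber 2, Silver 3, Violet 7, Blue 2 — total 22, matching the house size, so no adjustment is needed.

Teal 3; Gold 2; Green 3; Amber 2; Silver 3; Violet 7; Blue 2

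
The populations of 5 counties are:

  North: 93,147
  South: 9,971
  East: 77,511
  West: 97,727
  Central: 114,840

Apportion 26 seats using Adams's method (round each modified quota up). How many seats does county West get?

6

Standard divisor 393196/26 ≈ 15122.923; standard quotas: North 6.159, South 0.659, East 5.125, West 6.462, Central 7.594.
Rounding up gives 7, 1, 6, 7, 8 = 29 seats, so the divisor must be adjusted.
With modified divisor 16350: modified quotas North 5.697, South 0.610, East 4.741, West 5.977, Central 7.024.
Rounding up: North 6, South 1, East 5, West 6, Central 8 (total 26).
West receives 6.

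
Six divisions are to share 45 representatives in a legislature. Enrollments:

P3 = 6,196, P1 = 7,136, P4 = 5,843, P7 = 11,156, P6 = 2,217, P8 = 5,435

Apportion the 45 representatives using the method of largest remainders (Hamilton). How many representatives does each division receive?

P3=7, P1=9, P4=7, P7=13, P6=3, P8=6

The standard divisor is 37983/45 ≈ 844.067.
Standard quotas: P3 7.3407, P1 8.4543, P4 6.9224, P7 13.2170, P6 2.6266, P8 6.4391.
Lower quotas: P3 7, P1 8, P4 6, P7 13, P6 2, P8 6 (sum 42, leaving 3 seats).
Remainders in descending order: P4 0.9224, P6 0.6266, P1 0.4543, P8 0.4391, P3 0.3407, P7 0.2170.
The surplus seats go to P4, P6, P1.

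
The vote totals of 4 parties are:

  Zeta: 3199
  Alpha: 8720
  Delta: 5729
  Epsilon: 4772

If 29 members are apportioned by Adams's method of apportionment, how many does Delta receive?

Standard divisor 22420/29 ≈ 773.103; standard quotas: Zeta 4.138, Alpha 11.279, Delta 7.410, Epsilon 6.173.
Rounding up gives 5, 12, 8, 7 = 32 seats, so the divisor must be adjusted.
With modified divisor 810: modified quotas Zeta 3.949, Alpha 10.765, Delta 7.073, Epsilon 5.891.
Rounding up: Zeta 4, Alpha 11, Delta 8, Epsilon 6 (total 29).
Delta receives 8.

8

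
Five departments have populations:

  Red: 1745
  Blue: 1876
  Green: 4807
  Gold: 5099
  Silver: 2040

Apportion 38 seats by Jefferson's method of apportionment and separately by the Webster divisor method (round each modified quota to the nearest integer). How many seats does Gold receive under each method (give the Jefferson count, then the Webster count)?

13 and 12

Jefferson: Red 4, Blue 4, Green 12, Gold 13, Silver 5.
Webster: Red 4, Blue 5, Green 12, Gold 12, Silver 5.
Gold gets 13 under Jefferson and 12 under Webster.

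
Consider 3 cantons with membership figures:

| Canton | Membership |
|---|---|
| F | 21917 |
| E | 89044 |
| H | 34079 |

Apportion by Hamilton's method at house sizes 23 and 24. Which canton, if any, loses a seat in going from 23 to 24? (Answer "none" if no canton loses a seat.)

F

At 23 seats: F 4, E 14, H 5.
At 24 seats: F 3, E 15, H 6.
F drops from 4 to 3.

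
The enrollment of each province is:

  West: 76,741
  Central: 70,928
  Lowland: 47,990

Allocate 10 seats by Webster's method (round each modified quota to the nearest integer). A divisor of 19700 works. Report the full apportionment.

West=4, Central=4, Lowland=2

With modified divisor 19700: modified quotas West 3.895, Central 3.600, Lowland 2.436.
Rounding to the nearest integer: West 4, Central 4, Lowland 2 (total 10).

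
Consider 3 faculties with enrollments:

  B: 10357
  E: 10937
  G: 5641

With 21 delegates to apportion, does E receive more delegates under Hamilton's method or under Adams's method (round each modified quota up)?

Hamilton: B 8, E 9, G 4.
Adams: B 8, E 8, G 5.
E gets 9 under Hamilton and 8 under Adams.

Hamilton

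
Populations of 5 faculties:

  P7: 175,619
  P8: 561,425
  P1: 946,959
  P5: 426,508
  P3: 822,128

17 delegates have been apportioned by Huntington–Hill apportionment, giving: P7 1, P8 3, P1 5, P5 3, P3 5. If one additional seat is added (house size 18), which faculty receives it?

P1

Priority for the next seat is population ÷ (√(s·(s+1))).
Priorities: P7 124181.386, P8 162069.437, P1 172890.268, P5 123122.254, P3 150099.350.
Highest priority: P1.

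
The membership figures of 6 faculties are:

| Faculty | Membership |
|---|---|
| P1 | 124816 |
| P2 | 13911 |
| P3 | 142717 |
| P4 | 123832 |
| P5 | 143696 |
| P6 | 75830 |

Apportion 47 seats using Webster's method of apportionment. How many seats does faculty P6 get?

Standard divisor 624802/47 ≈ 13293.66; standard quotas: P1 9.389, P2 1.046, P3 10.736, P4 9.315, P5 10.809, P6 5.704.
Rounding to the nearest integer gives P1 9, P2 1, P3 11, P4 9, P5 11, P6 6 — total 47, matching the house size, so no adjustment is needed.
P6 receives 6.

6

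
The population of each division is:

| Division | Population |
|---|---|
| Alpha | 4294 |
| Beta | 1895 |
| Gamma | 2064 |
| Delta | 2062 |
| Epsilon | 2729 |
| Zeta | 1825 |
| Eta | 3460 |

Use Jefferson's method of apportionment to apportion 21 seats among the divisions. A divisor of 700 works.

With modified divisor 700: modified quotas Alpha 6.134, Beta 2.707, Gamma 2.949, Delta 2.946, Epsilon 3.899, Zeta 2.607, Eta 4.943.
Rounding down: Alpha 6, Beta 2, Gamma 2, Delta 2, Epsilon 3, Zeta 2, Eta 4 (total 21).

Alpha=6, Beta=2, Gamma=2, Delta=2, Epsilon=3, Zeta=2, Eta=4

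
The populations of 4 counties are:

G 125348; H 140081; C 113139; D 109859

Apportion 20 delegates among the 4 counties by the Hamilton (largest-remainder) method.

G=5, H=6, C=5, D=4

The standard divisor is 488427/20 ≈ 24421.35.
Standard quotas: G 5.1327, H 5.7360, C 4.6328, D 4.4985.
Lower quotas: G 5, H 5, C 4, D 4 (sum 18, leaving 2 seats).
Remainders in descending order: H 0.7360, C 0.6328, D 0.4985, G 0.1327.
The surplus seats go to H, C.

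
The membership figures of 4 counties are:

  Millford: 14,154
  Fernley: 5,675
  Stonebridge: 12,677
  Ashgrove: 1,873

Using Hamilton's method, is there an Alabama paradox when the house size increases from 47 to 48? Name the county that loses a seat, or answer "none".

At 47 seats: Millford 19, Fernley 8, Stonebridge 17, Ashgrove 3.
At 48 seats: Millford 20, Fernley 8, Stonebridge 18, Ashgrove 2.
Ashgrove drops from 3 to 2.

Ashgrove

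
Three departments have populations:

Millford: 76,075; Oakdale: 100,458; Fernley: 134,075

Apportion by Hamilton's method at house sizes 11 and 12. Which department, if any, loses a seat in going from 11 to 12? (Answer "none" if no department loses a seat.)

none

At 11 seats: Millford 3, Oakdale 3, Fernley 5.
At 12 seats: Millford 3, Oakdale 4, Fernley 5.
No department's allocation decreased.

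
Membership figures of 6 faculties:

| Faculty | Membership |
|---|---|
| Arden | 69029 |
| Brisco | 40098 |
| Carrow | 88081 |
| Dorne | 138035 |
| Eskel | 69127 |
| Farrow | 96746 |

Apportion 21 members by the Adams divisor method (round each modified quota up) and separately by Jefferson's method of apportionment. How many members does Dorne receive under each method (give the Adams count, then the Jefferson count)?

Adams: Arden 3, Brisco 2, Carrow 4, Dorne 5, Eskel 3, Farrow 4.
Jefferson: Arden 3, Brisco 1, Carrow 4, Dorne 6, Eskel 3, Farrow 4.
Dorne gets 5 under Adams and 6 under Jefferson.

5 and 6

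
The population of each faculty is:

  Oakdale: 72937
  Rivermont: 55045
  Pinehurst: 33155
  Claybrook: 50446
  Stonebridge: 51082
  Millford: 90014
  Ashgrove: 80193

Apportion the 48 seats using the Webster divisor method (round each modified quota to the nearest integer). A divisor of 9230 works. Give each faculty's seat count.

With modified divisor 9230: modified quotas Oakdale 7.902, Rivermont 5.964, Pinehurst 3.592, Claybrook 5.465, Stonebridge 5.534, Millford 9.752, Ashgrove 8.688.
Rounding to the nearest integer: Oakdale 8, Rivermont 6, Pinehurst 4, Claybrook 5, Stonebridge 6, Millford 10, Ashgrove 9 (total 48).

Oakdale: 8, Rivermont: 6, Pinehurst: 4, Claybrook: 5, Stonebridge: 6, Millford: 10, Ashgrove: 9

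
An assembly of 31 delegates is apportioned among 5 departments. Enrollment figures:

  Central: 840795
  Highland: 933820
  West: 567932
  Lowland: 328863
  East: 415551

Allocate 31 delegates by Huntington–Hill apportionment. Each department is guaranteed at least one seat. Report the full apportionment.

Central: 9, Highland: 9, West: 6, Lowland: 3, East: 4

With divisor 98761: modified quotas Central 8.513, Highland 9.455, West 5.751, Lowland 3.330, East 4.208.
Geometric-mean thresholds: Central √(8·9)=8.485, Highland √(9·10)=9.487, West √(5·6)=5.477, Lowland √(3·4)=3.464, East √(4·5)=4.472.
Each quota rounded against its threshold gives Central 9, Highland 9, West 6, Lowland 3, East 4 (total 31).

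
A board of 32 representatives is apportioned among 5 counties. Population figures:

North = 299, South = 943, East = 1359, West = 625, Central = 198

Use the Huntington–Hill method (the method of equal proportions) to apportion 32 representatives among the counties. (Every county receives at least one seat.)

North: 3, South: 9, East: 12, West: 6, Central: 2

With divisor 110: modified quotas North 2.718, South 8.573, East 12.355, West 5.682, Central 1.800.
Geometric-mean thresholds: North √(2·3)=2.449, South √(8·9)=8.485, East √(12·13)=12.490, West √(5·6)=5.477, Central √(1·2)=1.414.
Each quota rounded against its threshold gives North 3, South 9, East 12, West 6, Central 2 (total 32).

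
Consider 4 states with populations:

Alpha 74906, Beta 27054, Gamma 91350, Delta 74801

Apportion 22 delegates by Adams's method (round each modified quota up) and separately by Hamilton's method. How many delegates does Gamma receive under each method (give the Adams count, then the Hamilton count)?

Adams: Alpha 6, Beta 3, Gamma 7, Delta 6.
Hamilton: Alpha 6, Beta 2, Gamma 8, Delta 6.
Gamma gets 7 under Adams and 8 under Hamilton.

7 and 8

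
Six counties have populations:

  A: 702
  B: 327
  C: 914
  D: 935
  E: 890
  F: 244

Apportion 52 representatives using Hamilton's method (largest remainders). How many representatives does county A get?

Standard divisor: 4012 ÷ 52 ≈ 77.154.
Standard quotas: A 9.099, B 4.238, C 11.846, D 12.119, E 11.535, F 3.163.
Lower quotas: A 9, B 4, C 11, D 12, E 11, F 3 (sum 50, leaving 2 seats).
Remainders in descending order: C 0.846, E 0.535, B 0.238, F 0.163, D 0.119, A 0.099.
Largest remainders: C, E receive the extra seats.
A receives 9.

9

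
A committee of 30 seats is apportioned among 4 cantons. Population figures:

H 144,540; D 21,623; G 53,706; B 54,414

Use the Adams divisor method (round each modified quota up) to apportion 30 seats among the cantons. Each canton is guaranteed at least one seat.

H 15, D 3, G 6, B 6

Standard divisor 274283/30 ≈ 9142.767; standard quotas: H 15.809, D 2.365, G 5.874, B 5.952.
Rounding up gives 16, 3, 6, 6 = 31 seats, so the divisor must be adjusted.
With modified divisor 10000: modified quotas H 14.454, D 2.162, G 5.371, B 5.441.
Rounding up: H 15, D 3, G 6, B 6 (total 30).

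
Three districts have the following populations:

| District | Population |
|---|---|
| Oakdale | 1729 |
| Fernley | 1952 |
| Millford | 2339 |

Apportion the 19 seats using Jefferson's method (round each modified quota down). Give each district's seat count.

Standard divisor 6020/19 ≈ 316.842; standard quotas: Oakdale 5.457, Fernley 6.161, Millford 7.382.
Rounding down gives 5, 6, 7 = 18 seats, so the divisor must be adjusted.
With modified divisor 290: modified quotas Oakdale 5.962, Fernley 6.731, Millford 8.066.
Rounding down: Oakdale 5, Fernley 6, Millford 8 (total 19).

Oakdale=5; Fernley=6; Millford=8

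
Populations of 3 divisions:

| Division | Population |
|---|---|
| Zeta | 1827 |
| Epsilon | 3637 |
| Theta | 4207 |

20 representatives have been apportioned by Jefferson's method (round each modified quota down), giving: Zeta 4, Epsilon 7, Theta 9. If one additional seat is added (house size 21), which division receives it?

Epsilon

Priority for the next seat is population ÷ (current seats + 1).
Priorities: Zeta 365.400, Epsilon 454.625, Theta 420.700.
Highest priority: Epsilon.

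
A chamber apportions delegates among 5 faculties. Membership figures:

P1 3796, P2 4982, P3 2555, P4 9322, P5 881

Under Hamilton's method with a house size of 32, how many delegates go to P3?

Standard divisor: 21536 ÷ 32 = 673.
Standard quotas: P1 5.6404, P2 7.4027, P3 3.7964, P4 13.8514, P5 1.3091.
Lower quotas: P1 5, P2 7, P3 3, P4 13, P5 1 (sum 29, leaving 3 seats).
Remainders in descending order: P4 0.8514, P3 0.7964, P1 0.6404, P2 0.4027, P5 0.3091.
Largest remainders: P4, P3, P1 receive the extra seats.
P3 receives 4.

4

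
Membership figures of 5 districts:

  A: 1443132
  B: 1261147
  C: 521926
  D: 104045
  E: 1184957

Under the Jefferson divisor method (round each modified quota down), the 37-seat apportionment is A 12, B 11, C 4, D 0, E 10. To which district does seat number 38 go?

A

Priority for the next seat is population ÷ (current seats + 1).
Priorities: A 111010.154, B 105095.583, C 104385.200, D 104045.000, E 107723.364.
Highest priority: A.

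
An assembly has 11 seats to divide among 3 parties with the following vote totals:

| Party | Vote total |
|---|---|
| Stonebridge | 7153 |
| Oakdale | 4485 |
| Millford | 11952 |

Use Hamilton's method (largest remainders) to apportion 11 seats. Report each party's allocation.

Stonebridge: 3; Oakdale: 2; Millford: 6

The standard divisor is 23590/11 ≈ 2144.545.
Standard quotas: Stonebridge 3.3354, Oakdale 2.0914, Millford 5.5732.
Lower quotas: Stonebridge 3, Oakdale 2, Millford 5 (sum 10, leaving 1 seat).
Remainders in descending order: Millford 0.5732, Stonebridge 0.3354, Oakdale 0.0914.
The surplus seat goes to Millford.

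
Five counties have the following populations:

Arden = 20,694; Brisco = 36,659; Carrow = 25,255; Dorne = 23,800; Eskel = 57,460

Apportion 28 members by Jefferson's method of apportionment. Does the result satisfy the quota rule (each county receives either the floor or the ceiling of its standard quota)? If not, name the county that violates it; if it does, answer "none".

Standard quotas: Arden 3.536, Brisco 6.264, Carrow 4.315, Dorne 4.067, Eskel 9.818.
Jefferson allocation: Arden 3, Brisco 7, Carrow 4, Dorne 4, Eskel 10.
Every allocation lies between the lower and upper quota.

none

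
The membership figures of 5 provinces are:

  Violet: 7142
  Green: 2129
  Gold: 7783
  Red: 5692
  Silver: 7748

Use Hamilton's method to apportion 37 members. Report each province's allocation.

The standard divisor is 30494/37 ≈ 824.162.
Standard quotas: Violet 8.6658, Green 2.5832, Gold 9.4435, Red 6.9064, Silver 9.4011.
Lower quotas: Violet 8, Green 2, Gold 9, Red 6, Silver 9 (sum 34, leaving 3 seats).
Remainders in descending order: Red 0.9064, Violet 0.6658, Green 0.5832, Gold 0.4435, Silver 0.4011.
Largest remainders: Red, Violet, Green receive the extra seats.

Violet=9; Green=3; Gold=9; Red=7; Silver=9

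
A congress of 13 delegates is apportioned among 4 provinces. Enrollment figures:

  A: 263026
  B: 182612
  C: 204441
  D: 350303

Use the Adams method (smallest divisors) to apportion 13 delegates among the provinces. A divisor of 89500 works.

A: 3; B: 3; C: 3; D: 4

With modified divisor 89500: modified quotas A 2.939, B 2.040, C 2.284, D 3.914.
Rounding up: A 3, B 3, C 3, D 4 (total 13).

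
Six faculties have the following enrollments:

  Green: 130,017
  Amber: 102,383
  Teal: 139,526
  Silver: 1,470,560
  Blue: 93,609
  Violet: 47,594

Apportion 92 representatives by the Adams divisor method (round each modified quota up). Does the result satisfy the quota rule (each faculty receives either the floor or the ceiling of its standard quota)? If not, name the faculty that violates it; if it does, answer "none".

Standard quotas: Green 6.030, Amber 4.748, Teal 6.471, Silver 68.202, Blue 4.341, Violet 2.207.
Adams allocation: Green 6, Amber 5, Teal 7, Silver 66, Blue 5, Violet 3.
Silver has quota 68.202 (lower 68, upper 69) but receives 66 — outside the quota interval.

Silver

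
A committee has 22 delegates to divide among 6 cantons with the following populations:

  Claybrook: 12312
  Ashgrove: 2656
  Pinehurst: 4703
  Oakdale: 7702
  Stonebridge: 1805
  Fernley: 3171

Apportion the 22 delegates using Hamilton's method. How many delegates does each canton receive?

Claybrook 9, Ashgrove 2, Pinehurst 3, Oakdale 5, Stonebridge 1, Fernley 2

The standard divisor is 32349/22 ≈ 1470.409.
Standard quotas: Claybrook 8.3732, Ashgrove 1.8063, Pinehurst 3.1984, Oakdale 5.2380, Stonebridge 1.2275, Fernley 2.1565.
Lower quotas: Claybrook 8, Ashgrove 1, Pinehurst 3, Oakdale 5, Stonebridge 1, Fernley 2 (sum 20, leaving 2 seats).
Remainders in descending order: Ashgrove 0.8063, Claybrook 0.3732, Oakdale 0.2380, Stonebridge 0.2275, Pinehurst 0.1984, Fernley 0.1565.
Largest remainders: Ashgrove, Claybrook receive the extra seats.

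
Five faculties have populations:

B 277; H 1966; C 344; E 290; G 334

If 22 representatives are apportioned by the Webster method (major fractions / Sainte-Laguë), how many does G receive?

2

Standard divisor 3211/22 ≈ 145.955; standard quotas: B 1.898, H 13.470, C 2.357, E 1.987, G 2.288.
Rounding to the nearest integer gives 2, 13, 2, 2, 2 = 21 seats, so the divisor must be adjusted.
With modified divisor 140: modified quotas B 1.979, H 14.043, C 2.457, E 2.071, G 2.386.
Rounding to the nearest integer: B 2, H 14, C 2, E 2, G 2 (total 22).
G receives 2.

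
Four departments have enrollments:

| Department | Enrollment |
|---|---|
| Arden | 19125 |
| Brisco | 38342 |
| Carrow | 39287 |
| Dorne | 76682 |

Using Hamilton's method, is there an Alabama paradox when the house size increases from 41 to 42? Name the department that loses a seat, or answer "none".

At 41 seats: Arden 5, Brisco 9, Carrow 9, Dorne 18.
At 42 seats: Arden 5, Brisco 9, Carrow 9, Dorne 19.
No department's allocation decreased.

none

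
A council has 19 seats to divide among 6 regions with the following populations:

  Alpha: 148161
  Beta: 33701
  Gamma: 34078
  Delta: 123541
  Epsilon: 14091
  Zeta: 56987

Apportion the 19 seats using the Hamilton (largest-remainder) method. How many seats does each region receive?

Standard divisor: 410559 ÷ 19 ≈ 21608.368.
Standard quotas: Alpha 6.8566, Beta 1.5596, Gamma 1.5771, Delta 5.7173, Epsilon 0.6521, Zeta 2.6373.
Lower quotas: Alpha 6, Beta 1, Gamma 1, Delta 5, Epsilon 0, Zeta 2 (sum 15, leaving 4 seats).
Remainders in descending order: Alpha 0.8566, Delta 0.7173, Epsilon 0.6521, Zeta 0.6373, Gamma 0.5771, Beta 0.5596.
Largest remainders: Alpha, Delta, Epsilon, Zeta receive the extra seats.

Alpha=7, Beta=1, Gamma=1, Delta=6, Epsilon=1, Zeta=3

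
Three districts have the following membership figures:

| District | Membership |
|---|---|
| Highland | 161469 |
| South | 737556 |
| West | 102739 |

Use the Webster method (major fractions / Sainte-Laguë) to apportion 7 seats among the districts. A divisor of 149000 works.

Highland 1; South 5; West 1

With modified divisor 149000: modified quotas Highland 1.084, South 4.950, West 0.690.
Rounding to the nearest integer: Highland 1, South 5, West 1 (total 7).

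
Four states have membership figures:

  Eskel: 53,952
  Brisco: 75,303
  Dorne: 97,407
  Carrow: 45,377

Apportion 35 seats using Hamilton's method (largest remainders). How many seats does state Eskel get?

7

Total 272039; standard divisor 272039/35 ≈ 7772.543.
Standard quotas: Eskel 6.9414, Brisco 9.6883, Dorne 12.5322, Carrow 5.8381.
Lower quotas: Eskel 6, Brisco 9, Dorne 12, Carrow 5 (sum 32, leaving 3 seats).
Remainders in descending order: Eskel 0.9414, Carrow 0.8381, Brisco 0.6883, Dorne 0.5322.
Largest remainders: Eskel, Carrow, Brisco receive the extra seats.
Eskel receives 7.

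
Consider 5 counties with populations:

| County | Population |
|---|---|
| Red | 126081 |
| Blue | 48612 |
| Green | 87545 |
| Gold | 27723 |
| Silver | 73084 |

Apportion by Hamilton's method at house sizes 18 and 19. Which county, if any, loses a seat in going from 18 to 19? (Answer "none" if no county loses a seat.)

At 18 seats: Red 6, Blue 3, Green 4, Gold 1, Silver 4.
At 19 seats: Red 7, Blue 2, Green 5, Gold 1, Silver 4.
Blue drops from 3 to 2.

Blue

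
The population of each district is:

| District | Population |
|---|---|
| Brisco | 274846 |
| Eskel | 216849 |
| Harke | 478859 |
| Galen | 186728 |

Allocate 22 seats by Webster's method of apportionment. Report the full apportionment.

Brisco 5, Eskel 4, Harke 9, Galen 4

Standard divisor 1157282/22 ≈ 52603.727; standard quotas: Brisco 5.225, Eskel 4.122, Harke 9.103, Galen 3.550.
Rounding to the nearest integer gives Brisco 5, Eskel 4, Harke 9, Galen 4 — total 22, matching the house size, so no adjustment is needed.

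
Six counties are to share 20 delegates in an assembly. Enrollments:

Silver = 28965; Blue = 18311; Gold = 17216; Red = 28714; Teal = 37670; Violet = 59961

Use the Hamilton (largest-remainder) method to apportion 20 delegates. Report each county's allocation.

Silver=3, Blue=2, Gold=2, Red=3, Teal=4, Violet=6

Standard divisor: 190837 ÷ 20 ≈ 9541.85.
Standard quotas: Silver 3.0356, Blue 1.9190, Gold 1.8043, Red 3.0093, Teal 3.9479, Violet 6.2840.
Lower quotas: Silver 3, Blue 1, Gold 1, Red 3, Teal 3, Violet 6 (sum 17, leaving 3 seats).
Remainders in descending order: Teal 0.9479, Blue 0.9190, Gold 0.8043, Violet 0.2840, Silver 0.0356, Red 0.0093.
The surplus seats go to Teal, Blue, Gold.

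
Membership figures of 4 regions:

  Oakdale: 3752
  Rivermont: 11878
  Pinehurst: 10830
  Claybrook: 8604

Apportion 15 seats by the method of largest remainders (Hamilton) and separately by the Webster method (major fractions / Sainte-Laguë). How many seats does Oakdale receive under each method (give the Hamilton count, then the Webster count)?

1 and 2

Hamilton: Oakdale 1, Rivermont 5, Pinehurst 5, Claybrook 4.
Webster: Oakdale 2, Rivermont 5, Pinehurst 4, Claybrook 4.
Oakdale gets 1 under Hamilton and 2 under Webster.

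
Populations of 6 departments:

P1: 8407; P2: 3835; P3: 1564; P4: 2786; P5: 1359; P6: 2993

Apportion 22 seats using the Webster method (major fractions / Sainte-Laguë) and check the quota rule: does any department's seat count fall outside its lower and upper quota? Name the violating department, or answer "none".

Standard quotas: P1 8.831, P2 4.028, P3 1.643, P4 2.926, P5 1.428, P6 3.144.
Webster allocation: P1 9, P2 4, P3 2, P4 3, P5 1, P6 3.
Every allocation lies between the lower and upper quota.

none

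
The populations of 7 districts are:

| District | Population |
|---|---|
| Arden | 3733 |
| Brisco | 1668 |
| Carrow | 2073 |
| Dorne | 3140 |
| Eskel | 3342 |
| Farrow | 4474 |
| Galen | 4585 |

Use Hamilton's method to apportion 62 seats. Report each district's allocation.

The standard divisor is 23015/62 ≈ 371.21.
Standard quotas: Arden 10.056, Brisco 4.493, Carrow 5.584, Dorne 8.459, Eskel 9.003, Farrow 12.052, Galen 12.352.
Lower quotas: Arden 10, Brisco 4, Carrow 5, Dorne 8, Eskel 9, Farrow 12, Galen 12 (sum 60, leaving 2 seats).
Remainders in descending order: Carrow 0.584, Brisco 0.493, Dorne 0.459, Galen 0.352, Arden 0.056, Farrow 0.052, Eskel 0.003.
Largest remainders: Carrow, Brisco receive the extra seats.

Arden: 10; Brisco: 5; Carrow: 6; Dorne: 8; Eskel: 9; Farrow: 12; Galen: 12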